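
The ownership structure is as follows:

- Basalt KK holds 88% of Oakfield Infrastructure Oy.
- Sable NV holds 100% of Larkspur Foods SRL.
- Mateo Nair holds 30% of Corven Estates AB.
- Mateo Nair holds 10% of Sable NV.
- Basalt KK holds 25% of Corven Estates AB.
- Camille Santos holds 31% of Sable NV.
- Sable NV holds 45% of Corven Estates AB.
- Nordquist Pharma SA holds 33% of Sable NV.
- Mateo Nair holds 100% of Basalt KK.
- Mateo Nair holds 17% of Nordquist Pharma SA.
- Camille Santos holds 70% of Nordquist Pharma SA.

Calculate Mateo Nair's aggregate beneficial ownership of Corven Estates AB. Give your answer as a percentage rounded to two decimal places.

62.02%

Mateo reaches Corven along 4 paths.
Via Nordquist → Sable: 17% × 33% × 45% = 2.5245%.
Via Sable: 10% × 45% = 4.5%.
Direct stake: 30% = 30%.
Via Basalt: 100% × 25% = 25%.
Total: 2.5245% + 4.5% + 30% + 25% = 62.0245%.
Rounded: 62.02%.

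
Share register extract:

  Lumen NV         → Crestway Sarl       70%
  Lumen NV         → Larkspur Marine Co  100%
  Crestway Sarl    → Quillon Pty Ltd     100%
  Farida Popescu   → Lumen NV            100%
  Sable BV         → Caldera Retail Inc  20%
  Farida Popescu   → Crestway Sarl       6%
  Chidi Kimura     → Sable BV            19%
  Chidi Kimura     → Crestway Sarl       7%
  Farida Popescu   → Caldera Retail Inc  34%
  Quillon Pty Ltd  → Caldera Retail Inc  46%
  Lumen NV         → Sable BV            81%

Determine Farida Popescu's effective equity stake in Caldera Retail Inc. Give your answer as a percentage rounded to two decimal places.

85.16%

Farida reaches Caldera along 4 paths.
Via Lumen → Crestway → Quillon: 100% × 70% × 100% × 46% = 32.2%.
Via Crestway → Quillon: 6% × 100% × 46% = 2.76%.
Direct stake: 34% = 34%.
Via Lumen → Sable: 100% × 81% × 20% = 16.2%.
Total: 32.2% + 2.76% + 34% + 16.2% = 85.16%.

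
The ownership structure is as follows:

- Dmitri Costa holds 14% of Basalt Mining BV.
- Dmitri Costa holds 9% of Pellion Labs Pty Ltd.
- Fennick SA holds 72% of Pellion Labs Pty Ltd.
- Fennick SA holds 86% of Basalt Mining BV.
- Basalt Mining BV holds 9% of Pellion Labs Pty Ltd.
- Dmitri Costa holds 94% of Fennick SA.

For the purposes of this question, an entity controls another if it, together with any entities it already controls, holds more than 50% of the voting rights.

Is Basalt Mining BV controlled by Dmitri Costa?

Yes

Dmitri holds 94% of Fennick, so Dmitri controls Fennick.
Dmitri and Fennick together hold 14% + 86% = 100% of Basalt, so Dmitri controls Basalt.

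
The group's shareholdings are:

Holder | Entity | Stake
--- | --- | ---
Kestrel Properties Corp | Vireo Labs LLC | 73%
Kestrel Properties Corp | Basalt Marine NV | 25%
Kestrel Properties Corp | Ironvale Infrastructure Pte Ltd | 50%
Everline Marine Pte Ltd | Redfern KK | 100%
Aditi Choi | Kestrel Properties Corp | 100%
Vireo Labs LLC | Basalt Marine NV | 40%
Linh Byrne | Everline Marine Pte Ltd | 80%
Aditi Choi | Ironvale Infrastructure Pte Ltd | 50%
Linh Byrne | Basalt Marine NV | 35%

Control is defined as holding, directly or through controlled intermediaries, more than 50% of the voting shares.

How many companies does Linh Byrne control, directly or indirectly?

Linh holds 80% of Everline, so Linh controls Everline.
Everline holds 100% of Redfern, so Linh controls Redfern.
No other company's threshold is met.
Linh controls 2 companies.

2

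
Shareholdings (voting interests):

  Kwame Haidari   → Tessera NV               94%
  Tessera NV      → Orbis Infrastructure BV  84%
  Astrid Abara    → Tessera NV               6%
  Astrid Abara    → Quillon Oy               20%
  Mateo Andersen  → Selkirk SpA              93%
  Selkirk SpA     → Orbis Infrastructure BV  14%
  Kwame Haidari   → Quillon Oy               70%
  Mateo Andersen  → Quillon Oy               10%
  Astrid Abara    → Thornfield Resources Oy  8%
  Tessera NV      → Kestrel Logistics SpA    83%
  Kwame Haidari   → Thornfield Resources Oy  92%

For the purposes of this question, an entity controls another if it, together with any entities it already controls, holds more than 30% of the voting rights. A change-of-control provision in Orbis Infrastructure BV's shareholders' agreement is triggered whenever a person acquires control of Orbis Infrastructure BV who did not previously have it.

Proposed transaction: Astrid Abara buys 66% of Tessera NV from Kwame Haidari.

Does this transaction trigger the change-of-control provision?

The purchase adds only to Astrid's holdings (Kwame's stake shrinks), so Astrid is the only person who could newly come to control Orbis.
Astrid's largest direct stake is 20% in Quillon, which does not meet the threshold, so Astrid controls no company.
Neither Astrid nor any entity Astrid controls holds any voting interest in Orbis.
So before the transaction, Astrid does not control Orbis.
After the purchase, Astrid's direct stake in Tessera rises to 6% + 66% = 72%, and Kwame's stake falls to 28%.
Astrid holds 72% of Tessera, so Astrid controls Tessera.
Tessera holds 84% of Orbis, so Astrid controls Orbis.
Astrid did not control Orbis before and does after, so the clause is triggered.

Yes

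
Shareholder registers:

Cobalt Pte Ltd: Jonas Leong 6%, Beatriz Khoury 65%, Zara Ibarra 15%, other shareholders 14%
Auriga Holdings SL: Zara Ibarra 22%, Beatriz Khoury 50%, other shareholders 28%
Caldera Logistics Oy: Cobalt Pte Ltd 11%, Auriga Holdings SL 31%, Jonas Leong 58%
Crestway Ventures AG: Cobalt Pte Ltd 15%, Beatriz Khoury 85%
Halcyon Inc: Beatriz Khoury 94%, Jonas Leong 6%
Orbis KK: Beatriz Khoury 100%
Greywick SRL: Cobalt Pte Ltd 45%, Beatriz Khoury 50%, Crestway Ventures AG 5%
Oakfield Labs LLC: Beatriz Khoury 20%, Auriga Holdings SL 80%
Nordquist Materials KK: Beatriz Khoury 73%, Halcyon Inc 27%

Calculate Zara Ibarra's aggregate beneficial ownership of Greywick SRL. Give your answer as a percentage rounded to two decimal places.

Zara reaches Greywick along 2 paths.
Via Cobalt: 15% × 45% = 6.75%.
Via Cobalt → Crestway: 15% × 15% × 5% = 0.1125%.
Total: 6.75% + 0.1125% = 6.8625%.
Rounded: 6.86%.

6.86%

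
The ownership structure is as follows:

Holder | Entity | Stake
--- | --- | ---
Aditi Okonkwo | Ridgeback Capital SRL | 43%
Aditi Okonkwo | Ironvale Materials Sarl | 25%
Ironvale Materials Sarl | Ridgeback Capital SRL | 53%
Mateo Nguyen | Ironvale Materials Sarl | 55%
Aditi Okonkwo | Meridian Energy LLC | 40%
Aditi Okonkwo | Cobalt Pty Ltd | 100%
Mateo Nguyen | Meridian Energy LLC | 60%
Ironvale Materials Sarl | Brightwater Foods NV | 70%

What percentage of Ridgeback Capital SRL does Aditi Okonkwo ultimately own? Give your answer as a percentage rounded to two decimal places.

Aditi reaches Ridgeback along 2 paths.
Via Ironvale: 25% × 53% = 13.25%.
Direct stake: 43% = 43%.
Total: 13.25% + 43% = 56.25%.

56.25%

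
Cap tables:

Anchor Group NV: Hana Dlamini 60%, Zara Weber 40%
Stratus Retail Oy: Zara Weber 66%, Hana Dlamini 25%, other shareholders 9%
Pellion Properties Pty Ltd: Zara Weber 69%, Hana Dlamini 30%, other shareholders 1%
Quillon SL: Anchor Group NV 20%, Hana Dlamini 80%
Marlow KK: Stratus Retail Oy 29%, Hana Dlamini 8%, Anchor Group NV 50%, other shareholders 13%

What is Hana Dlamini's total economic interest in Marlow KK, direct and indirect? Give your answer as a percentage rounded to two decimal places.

45.25%

Hana reaches Marlow along 3 paths.
Via Stratus: 25% × 29% = 7.25%.
Direct stake: 8% = 8%.
Via Anchor: 60% × 50% = 30%.
Total: 7.25% + 8% + 30% = 45.25%.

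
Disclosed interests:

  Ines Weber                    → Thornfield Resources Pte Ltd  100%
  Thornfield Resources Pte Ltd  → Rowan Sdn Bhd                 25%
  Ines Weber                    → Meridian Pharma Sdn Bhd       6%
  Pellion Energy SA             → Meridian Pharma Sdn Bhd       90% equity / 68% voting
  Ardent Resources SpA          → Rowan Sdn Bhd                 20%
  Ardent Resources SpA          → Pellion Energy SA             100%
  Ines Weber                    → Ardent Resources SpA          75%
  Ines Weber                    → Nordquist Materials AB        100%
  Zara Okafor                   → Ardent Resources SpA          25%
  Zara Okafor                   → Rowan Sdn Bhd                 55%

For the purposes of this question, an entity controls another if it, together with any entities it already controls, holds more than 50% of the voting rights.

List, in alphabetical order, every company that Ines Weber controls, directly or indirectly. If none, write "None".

Ardent Resources SpA, Meridian Pharma Sdn Bhd, Nordquist Materials AB, Pellion Energy SA, Thornfield Resources Pte Ltd

Ines holds 75% of Ardent, so Ines controls Ardent.
Ines holds 100% of Thornfield, so Ines controls Thornfield.
Ardent holds 100% of Pellion, so Ines controls Pellion.
Pellion and Ines together hold 68% + 6% = 74% of Meridian, so Ines controls Meridian.
Ines holds 100% of Nordquist, so Ines controls Nordquist.
No other company's threshold is met.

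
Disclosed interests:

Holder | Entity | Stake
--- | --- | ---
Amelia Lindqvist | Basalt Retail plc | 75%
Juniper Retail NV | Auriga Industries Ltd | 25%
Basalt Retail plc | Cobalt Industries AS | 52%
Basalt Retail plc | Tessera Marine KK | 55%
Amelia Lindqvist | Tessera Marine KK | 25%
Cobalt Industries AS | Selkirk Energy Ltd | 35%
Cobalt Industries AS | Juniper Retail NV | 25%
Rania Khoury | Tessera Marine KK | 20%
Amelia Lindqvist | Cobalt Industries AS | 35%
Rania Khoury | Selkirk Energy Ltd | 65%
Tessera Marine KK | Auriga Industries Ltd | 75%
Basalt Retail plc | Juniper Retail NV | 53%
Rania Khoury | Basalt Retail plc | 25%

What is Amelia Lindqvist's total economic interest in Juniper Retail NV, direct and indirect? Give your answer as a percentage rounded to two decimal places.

Amelia reaches Juniper along 3 paths.
Via Basalt → Cobalt: 75% × 52% × 25% = 9.75%.
Via Cobalt: 35% × 25% = 8.75%.
Via Basalt: 75% × 53% = 39.75%.
Total: 9.75% + 8.75% + 39.75% = 58.25%.

58.25%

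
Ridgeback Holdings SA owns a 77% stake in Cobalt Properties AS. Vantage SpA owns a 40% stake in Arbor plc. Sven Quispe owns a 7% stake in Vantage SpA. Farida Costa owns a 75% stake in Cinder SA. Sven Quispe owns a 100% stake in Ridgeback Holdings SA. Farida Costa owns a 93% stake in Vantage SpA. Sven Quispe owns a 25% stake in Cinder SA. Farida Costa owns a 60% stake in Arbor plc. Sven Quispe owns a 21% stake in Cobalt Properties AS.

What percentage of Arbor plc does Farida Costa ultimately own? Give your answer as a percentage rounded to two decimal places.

97.20%

Farida reaches Arbor along 2 paths.
Direct stake: 60% = 60%.
Via Vantage: 93% × 40% = 37.2%.
Total: 60% + 37.2% = 97.2%.
Rounded: 97.20%.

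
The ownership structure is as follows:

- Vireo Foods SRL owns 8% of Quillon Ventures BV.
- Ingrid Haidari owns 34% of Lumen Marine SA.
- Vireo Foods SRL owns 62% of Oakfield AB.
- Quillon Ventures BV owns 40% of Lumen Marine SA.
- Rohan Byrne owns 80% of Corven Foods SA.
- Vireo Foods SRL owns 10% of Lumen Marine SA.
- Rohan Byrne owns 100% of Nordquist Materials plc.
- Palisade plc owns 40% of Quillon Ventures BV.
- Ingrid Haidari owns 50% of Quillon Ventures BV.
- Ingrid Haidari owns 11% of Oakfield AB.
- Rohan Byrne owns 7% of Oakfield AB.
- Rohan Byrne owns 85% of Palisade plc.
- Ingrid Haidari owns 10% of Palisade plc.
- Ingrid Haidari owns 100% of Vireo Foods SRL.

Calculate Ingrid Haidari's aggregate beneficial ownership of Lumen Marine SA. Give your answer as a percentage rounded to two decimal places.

Ingrid reaches Lumen along 5 paths.
Via Vireo: 100% × 10% = 10%.
Direct stake: 34% = 34%.
Via Vireo → Quillon: 100% × 8% × 40% = 3.2%.
Via Palisade → Quillon: 10% × 40% × 40% = 1.6%.
Via Quillon: 50% × 40% = 20%.
Total: 10% + 34% + 3.2% + 1.6% + 20% = 68.8%.
Rounded: 68.80%.

68.80%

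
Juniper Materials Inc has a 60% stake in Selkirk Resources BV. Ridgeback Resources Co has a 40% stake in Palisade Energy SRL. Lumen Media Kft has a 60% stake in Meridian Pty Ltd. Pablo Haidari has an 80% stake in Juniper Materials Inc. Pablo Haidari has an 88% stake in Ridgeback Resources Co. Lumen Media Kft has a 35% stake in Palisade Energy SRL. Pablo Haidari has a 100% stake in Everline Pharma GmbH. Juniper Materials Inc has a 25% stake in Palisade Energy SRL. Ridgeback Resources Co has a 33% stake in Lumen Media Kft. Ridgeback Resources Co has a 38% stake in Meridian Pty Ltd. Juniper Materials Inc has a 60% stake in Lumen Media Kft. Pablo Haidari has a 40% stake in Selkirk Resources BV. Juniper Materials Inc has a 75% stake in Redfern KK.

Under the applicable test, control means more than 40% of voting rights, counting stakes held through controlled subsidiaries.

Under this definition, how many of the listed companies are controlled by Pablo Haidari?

Pablo holds 100% of Everline, so Pablo controls Everline.
Pablo holds 80% of Juniper, so Pablo controls Juniper.
Pablo holds 88% of Ridgeback, so Pablo controls Ridgeback.
Juniper and Ridgeback together hold 60% + 33% = 93% of Lumen, so Pablo controls Lumen.
Juniper and Pablo together hold 60% + 40% = 100% of Selkirk, so Pablo controls Selkirk.
Ridgeback and Lumen together hold 38% + 60% = 98% of Meridian, so Pablo controls Meridian.
Ridgeback and Juniper and Lumen together hold 40% + 25% + 35% = 100% of Palisade, so Pablo controls Palisade.
Juniper holds 75% of Redfern, so Pablo controls Redfern.
Pablo controls 8 companies.

8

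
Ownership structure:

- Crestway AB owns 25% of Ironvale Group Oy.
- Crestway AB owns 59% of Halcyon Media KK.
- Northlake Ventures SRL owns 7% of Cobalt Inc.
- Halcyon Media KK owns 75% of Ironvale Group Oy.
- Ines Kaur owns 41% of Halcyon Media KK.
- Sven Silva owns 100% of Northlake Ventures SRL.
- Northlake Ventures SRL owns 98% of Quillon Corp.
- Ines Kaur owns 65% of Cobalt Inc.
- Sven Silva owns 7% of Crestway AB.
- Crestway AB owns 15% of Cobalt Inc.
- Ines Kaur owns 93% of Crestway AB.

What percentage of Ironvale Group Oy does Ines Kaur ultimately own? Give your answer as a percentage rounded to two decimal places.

Ines reaches Ironvale along 3 paths.
Via Crestway: 93% × 25% = 23.25%.
Via Halcyon: 41% × 75% = 30.75%.
Via Crestway → Halcyon: 93% × 59% × 75% = 41.1525%.
Total: 23.25% + 30.75% + 41.1525% = 95.1525%.
Rounded: 95.15%.

95.15%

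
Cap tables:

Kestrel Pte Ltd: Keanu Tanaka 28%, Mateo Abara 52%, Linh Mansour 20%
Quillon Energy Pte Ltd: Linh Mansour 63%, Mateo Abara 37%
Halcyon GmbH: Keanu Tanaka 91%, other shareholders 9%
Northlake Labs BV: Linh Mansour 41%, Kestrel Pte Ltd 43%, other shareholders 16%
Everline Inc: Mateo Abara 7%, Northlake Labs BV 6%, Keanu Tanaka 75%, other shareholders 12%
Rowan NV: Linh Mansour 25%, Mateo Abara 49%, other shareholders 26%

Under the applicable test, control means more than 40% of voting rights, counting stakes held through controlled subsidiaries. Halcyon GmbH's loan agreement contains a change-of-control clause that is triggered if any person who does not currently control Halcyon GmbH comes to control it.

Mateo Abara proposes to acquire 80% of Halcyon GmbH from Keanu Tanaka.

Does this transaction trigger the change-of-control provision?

Yes

The purchase adds only to Mateo's holdings (Keanu's stake shrinks), so Mateo is the only person who could newly come to control Halcyon.
Mateo holds 52% of Kestrel, so Mateo controls Kestrel.
Kestrel holds 43% of Northlake, so Mateo controls Northlake.
Mateo holds 49% of Rowan, so Mateo controls Rowan.
Neither Mateo nor any entity Mateo controls holds any voting interest in Halcyon.
So before the transaction, Mateo does not control Halcyon.
After the purchase, Mateo holds 80% of Halcyon directly, and Keanu's stake falls to 11%.
Mateo holds 80% of Halcyon, so Mateo controls Halcyon.
Mateo did not control Halcyon before and does after, so the clause is triggered.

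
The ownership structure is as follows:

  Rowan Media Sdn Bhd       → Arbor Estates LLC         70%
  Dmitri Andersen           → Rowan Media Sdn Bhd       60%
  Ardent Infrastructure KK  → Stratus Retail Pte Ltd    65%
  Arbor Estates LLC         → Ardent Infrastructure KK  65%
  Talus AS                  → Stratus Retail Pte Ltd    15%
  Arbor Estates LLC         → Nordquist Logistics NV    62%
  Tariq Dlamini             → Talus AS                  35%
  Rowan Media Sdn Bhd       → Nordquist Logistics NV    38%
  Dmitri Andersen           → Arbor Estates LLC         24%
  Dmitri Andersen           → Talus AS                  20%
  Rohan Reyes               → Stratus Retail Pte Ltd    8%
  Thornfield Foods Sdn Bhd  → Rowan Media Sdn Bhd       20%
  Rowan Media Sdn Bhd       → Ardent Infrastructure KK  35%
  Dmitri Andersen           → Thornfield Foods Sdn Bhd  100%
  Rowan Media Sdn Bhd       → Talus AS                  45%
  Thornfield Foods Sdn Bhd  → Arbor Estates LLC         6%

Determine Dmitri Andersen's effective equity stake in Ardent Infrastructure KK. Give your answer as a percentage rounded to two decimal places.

83.90%

Dmitri reaches Ardent along 6 paths.
Via Arbor: 24% × 65% = 15.6%.
Via Thornfield → Rowan → Arbor: 100% × 20% × 70% × 65% = 9.1%.
Via Rowan → Arbor: 60% × 70% × 65% = 27.3%.
Via Thornfield → Arbor: 100% × 6% × 65% = 3.9%.
Via Thornfield → Rowan: 100% × 20% × 35% = 7%.
Via Rowan: 60% × 35% = 21%.
Total: 15.6% + 9.1% + 27.3% + 3.9% + 7% + 21% = 83.9%.
Rounded: 83.90%.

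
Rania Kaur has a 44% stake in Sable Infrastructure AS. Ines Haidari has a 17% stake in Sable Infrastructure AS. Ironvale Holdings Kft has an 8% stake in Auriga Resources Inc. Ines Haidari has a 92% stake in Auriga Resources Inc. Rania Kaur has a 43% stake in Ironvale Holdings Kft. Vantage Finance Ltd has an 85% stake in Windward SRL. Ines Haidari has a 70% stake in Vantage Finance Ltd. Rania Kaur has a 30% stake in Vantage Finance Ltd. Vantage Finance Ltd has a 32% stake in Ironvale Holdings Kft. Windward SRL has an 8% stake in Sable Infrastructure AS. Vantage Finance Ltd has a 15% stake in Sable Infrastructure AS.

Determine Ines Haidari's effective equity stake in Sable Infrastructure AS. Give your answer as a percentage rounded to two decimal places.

32.26%

Ines reaches Sable along 3 paths.
Direct stake: 17% = 17%.
Via Vantage: 70% × 15% = 10.5%.
Via Vantage → Windward: 70% × 85% × 8% = 4.76%.
Total: 17% + 10.5% + 4.76% = 32.26%.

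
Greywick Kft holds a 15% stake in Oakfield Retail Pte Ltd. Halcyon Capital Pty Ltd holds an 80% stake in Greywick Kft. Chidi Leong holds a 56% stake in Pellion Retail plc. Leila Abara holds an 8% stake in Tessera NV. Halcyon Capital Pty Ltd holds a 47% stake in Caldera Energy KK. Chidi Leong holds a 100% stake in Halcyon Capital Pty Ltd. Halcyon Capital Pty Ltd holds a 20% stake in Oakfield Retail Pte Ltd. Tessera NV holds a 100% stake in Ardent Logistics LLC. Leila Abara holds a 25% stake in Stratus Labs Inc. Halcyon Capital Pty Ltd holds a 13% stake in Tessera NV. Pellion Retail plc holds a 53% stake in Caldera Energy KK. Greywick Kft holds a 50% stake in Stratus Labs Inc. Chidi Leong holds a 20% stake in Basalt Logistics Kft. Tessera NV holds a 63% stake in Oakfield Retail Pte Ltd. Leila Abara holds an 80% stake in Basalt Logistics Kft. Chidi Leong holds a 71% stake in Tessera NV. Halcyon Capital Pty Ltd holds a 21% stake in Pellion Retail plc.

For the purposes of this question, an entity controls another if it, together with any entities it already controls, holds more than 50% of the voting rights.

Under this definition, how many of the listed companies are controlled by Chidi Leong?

Chidi holds 100% of Halcyon, so Chidi controls Halcyon.
Halcyon holds 80% of Greywick, so Chidi controls Greywick.
Halcyon and Chidi together hold 13% + 71% = 84% of Tessera, so Chidi controls Tessera.
Greywick and Halcyon and Tessera together hold 15% + 20% + 63% = 98% of Oakfield, so Chidi controls Oakfield.
Tessera holds 100% of Ardent, so Chidi controls Ardent.
Halcyon and Chidi together hold 21% + 56% = 77% of Pellion, so Chidi controls Pellion.
Halcyon and Pellion together hold 47% + 53% = 100% of Caldera, so Chidi controls Caldera.
No other company's threshold is met.
Chidi controls 7 companies.

7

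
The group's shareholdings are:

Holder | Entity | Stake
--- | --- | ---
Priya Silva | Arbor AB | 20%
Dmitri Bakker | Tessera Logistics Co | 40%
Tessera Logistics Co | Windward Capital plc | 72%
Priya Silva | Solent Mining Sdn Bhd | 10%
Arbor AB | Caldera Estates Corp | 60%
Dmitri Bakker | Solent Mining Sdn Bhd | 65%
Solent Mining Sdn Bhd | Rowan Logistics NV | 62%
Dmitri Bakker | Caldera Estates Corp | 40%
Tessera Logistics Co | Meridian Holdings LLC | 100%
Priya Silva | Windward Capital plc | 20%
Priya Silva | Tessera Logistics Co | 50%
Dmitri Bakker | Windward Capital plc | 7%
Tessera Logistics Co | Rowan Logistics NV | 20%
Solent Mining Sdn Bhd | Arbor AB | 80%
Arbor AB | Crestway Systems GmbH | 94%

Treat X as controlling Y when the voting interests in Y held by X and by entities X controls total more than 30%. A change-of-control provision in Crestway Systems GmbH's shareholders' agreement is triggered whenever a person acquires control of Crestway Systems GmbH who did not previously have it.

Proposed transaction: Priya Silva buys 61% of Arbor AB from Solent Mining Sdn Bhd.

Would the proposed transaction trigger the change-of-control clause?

The purchase adds only to Priya's holdings (Solent's stake shrinks), so Priya is the only person who could newly come to control Crestway.
Priya holds 50% of Tessera, so Priya controls Tessera.
Priya and Tessera together hold 20% + 72% = 92% of Windward, so Priya controls Windward.
Tessera holds 100% of Meridian, so Priya controls Meridian.
Neither Priya nor any entity Priya controls holds any voting interest in Crestway.
So before the transaction, Priya does not control Crestway.
After the purchase, Priya's direct stake in Arbor rises to 20% + 61% = 81%, and Solent's stake falls to 19%.
Priya holds 81% of Arbor, so Priya controls Arbor.
Arbor holds 94% of Crestway, so Priya controls Crestway.
Priya did not control Crestway before and does after, so the clause is triggered.

Yes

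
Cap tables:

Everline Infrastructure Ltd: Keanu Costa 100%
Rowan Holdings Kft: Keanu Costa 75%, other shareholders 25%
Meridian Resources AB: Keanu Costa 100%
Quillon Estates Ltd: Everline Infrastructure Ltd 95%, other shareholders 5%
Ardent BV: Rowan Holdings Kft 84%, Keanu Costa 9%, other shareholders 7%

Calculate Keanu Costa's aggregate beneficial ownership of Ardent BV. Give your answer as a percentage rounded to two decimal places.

72.00%

Keanu reaches Ardent along 2 paths.
Via Rowan: 75% × 84% = 63%.
Direct stake: 9% = 9%.
Total: 63% + 9% = 72%.
Rounded: 72.00%.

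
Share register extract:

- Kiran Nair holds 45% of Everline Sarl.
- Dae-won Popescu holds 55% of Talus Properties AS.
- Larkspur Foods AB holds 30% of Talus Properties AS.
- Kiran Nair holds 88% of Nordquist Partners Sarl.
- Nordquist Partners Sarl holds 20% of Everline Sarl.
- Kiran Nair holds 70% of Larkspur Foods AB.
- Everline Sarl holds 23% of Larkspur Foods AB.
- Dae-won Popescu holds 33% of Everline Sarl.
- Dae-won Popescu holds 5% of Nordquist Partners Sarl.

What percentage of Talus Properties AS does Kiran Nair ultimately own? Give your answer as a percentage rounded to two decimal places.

25.32%

Kiran reaches Talus along 3 paths.
Via Nordquist → Everline → Larkspur: 88% × 20% × 23% × 30% = 1.2144%.
Via Everline → Larkspur: 45% × 23% × 30% = 3.105%.
Via Larkspur: 70% × 30% = 21%.
Total: 1.2144% + 3.105% + 21% = 25.3194%.
Rounded: 25.32%.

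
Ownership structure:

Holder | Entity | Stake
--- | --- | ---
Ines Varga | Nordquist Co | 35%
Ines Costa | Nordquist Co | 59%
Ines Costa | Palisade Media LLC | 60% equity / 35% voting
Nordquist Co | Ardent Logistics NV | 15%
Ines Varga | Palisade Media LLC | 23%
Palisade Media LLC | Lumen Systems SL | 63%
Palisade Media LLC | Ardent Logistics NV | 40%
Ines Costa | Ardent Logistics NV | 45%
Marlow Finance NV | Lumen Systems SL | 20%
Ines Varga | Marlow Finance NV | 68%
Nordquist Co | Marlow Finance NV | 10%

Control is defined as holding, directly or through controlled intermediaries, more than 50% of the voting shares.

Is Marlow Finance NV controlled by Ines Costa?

No

Ines Costa holds 59% of Nordquist, so Ines Costa controls Nordquist.
Ines Costa and Nordquist together hold 45% + 15% = 60% of Ardent, so Ines Costa controls Ardent.
In Marlow, Ines Costa's side holds only 10%, not > 50%.
So Ines Costa does not control Marlow.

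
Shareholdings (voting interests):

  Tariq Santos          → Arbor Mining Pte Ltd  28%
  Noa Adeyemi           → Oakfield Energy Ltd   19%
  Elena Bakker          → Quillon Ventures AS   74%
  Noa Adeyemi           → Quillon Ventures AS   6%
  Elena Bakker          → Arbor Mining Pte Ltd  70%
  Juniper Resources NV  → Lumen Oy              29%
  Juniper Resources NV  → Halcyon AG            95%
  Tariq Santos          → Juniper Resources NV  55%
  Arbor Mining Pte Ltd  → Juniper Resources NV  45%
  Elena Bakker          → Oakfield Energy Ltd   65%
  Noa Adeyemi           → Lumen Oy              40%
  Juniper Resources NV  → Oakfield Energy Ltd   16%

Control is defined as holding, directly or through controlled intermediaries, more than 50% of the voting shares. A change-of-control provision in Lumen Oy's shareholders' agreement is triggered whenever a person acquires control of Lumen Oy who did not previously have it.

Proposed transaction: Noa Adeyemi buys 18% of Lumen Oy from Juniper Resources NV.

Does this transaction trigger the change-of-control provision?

Yes

The purchase adds only to Noa's holdings (Juniper's stake shrinks), so Noa is the only person who could newly come to control Lumen.
Noa's largest direct stake is 40% in Lumen, which does not meet the threshold, so Noa controls no company.
In Lumen, Noa's side holds only 40%, not > 50%.
So before the transaction, Noa does not control Lumen.
After the purchase, Noa's direct stake in Lumen rises to 40% + 18% = 58%, and Juniper's stake falls to 11%.
Noa holds 58% of Lumen, so Noa controls Lumen.
Noa did not control Lumen before and does after, so the clause is triggered.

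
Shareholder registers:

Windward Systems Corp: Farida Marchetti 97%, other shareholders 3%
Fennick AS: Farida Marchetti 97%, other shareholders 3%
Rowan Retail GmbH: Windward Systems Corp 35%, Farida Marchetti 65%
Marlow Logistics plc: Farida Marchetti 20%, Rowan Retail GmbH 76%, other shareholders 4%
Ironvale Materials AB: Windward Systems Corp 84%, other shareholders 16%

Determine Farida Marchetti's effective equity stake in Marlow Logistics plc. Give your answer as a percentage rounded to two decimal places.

95.20%

Farida reaches Marlow along 3 paths.
Direct stake: 20% = 20%.
Via Windward → Rowan: 97% × 35% × 76% = 25.802%.
Via Rowan: 65% × 76% = 49.4%.
Total: 20% + 25.802% + 49.4% = 95.202%.
Rounded: 95.20%.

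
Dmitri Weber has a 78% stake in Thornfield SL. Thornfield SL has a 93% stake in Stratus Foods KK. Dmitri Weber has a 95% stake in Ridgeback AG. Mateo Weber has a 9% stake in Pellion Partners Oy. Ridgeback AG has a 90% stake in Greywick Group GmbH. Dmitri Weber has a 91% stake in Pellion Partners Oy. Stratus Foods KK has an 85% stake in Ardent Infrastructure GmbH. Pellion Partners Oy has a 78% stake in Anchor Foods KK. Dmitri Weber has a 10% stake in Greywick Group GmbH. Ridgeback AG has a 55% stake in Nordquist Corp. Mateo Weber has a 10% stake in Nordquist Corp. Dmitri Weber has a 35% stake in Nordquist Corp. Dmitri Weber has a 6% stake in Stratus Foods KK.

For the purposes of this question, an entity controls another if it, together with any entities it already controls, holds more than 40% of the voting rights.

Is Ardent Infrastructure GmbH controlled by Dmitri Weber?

Dmitri holds 78% of Thornfield, so Dmitri controls Thornfield.
Dmitri and Thornfield together hold 6% + 93% = 99% of Stratus, so Dmitri controls Stratus.
Stratus holds 85% of Ardent, so Dmitri controls Ardent.

Yes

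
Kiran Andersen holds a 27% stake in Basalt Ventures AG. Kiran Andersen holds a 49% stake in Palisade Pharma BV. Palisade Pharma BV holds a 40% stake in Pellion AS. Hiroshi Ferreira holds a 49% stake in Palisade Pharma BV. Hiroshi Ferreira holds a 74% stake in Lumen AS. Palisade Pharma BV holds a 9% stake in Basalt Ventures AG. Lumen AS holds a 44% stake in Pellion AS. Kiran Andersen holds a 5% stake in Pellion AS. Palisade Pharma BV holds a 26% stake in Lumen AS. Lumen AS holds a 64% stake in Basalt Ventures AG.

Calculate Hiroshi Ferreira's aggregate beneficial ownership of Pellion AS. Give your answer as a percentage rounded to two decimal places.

57.77%

Hiroshi reaches Pellion along 3 paths.
Via Palisade: 49% × 40% = 19.6%.
Via Lumen: 74% × 44% = 32.56%.
Via Palisade → Lumen: 49% × 26% × 44% = 5.6056%.
Total: 19.6% + 32.56% + 5.6056% = 57.7656%.
Rounded: 57.77%.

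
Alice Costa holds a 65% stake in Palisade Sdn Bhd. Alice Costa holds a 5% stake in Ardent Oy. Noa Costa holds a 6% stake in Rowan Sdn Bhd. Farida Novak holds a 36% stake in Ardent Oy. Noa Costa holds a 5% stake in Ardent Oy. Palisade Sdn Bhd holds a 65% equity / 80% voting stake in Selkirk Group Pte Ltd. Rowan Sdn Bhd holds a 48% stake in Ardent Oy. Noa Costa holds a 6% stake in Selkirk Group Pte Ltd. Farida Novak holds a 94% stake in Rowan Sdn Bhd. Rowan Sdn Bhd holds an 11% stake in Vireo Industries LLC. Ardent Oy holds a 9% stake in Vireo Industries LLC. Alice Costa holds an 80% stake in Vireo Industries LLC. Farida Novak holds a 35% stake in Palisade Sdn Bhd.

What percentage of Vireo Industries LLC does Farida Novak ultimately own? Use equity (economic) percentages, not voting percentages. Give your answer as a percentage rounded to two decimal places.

Farida reaches Vireo along 3 paths.
Via Rowan: 94% × 11% = 10.34%.
Via Rowan → Ardent: 94% × 48% × 9% = 4.0608%.
Via Ardent: 36% × 9% = 3.24%.
Total: 10.34% + 4.0608% + 3.24% = 17.6408%.
Rounded: 17.64%.

17.64%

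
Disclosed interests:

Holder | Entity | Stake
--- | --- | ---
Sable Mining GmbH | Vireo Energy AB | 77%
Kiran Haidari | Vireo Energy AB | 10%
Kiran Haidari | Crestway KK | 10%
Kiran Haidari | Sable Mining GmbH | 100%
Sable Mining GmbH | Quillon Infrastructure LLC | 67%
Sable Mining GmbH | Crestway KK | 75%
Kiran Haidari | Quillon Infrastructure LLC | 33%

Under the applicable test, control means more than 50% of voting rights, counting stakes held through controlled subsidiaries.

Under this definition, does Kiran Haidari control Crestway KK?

Yes

Kiran holds 100% of Sable, so Kiran controls Sable.
Kiran and Sable together hold 10% + 75% = 85% of Crestway, so Kiran controls Crestway.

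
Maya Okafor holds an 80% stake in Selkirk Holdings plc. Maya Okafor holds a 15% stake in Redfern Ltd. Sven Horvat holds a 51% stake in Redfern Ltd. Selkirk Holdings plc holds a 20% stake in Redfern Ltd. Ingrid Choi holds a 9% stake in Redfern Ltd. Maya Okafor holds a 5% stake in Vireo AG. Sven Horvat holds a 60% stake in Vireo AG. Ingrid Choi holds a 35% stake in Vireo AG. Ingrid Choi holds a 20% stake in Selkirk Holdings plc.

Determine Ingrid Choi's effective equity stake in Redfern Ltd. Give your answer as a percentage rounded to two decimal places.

Ingrid reaches Redfern along 2 paths.
Via Selkirk: 20% × 20% = 4%.
Direct stake: 9% = 9%.
Total: 4% + 9% = 13%.
Rounded: 13.00%.

13.00%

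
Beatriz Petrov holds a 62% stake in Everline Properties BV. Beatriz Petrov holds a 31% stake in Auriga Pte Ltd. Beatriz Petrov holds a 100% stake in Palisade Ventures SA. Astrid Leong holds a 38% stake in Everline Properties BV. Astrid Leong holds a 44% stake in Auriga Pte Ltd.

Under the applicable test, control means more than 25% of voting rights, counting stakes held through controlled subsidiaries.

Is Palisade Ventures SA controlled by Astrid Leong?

No

Astrid holds 44% of Auriga, so Astrid controls Auriga.
Astrid holds 38% of Everline, so Astrid controls Everline.
Neither Astrid nor any entity Astrid controls holds any voting interest in Palisade.
So Astrid does not control Palisade.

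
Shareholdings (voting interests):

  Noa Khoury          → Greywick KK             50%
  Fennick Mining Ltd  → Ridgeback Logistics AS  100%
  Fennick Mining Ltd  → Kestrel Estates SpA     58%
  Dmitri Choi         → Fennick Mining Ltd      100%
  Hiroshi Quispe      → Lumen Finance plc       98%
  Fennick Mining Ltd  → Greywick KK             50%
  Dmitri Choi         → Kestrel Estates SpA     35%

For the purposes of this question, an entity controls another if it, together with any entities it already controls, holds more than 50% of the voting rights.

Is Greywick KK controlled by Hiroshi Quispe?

No

Hiroshi holds 98% of Lumen, so Hiroshi controls Lumen.
Neither Hiroshi nor any entity Hiroshi controls holds any voting interest in Greywick.
So Hiroshi does not control Greywick.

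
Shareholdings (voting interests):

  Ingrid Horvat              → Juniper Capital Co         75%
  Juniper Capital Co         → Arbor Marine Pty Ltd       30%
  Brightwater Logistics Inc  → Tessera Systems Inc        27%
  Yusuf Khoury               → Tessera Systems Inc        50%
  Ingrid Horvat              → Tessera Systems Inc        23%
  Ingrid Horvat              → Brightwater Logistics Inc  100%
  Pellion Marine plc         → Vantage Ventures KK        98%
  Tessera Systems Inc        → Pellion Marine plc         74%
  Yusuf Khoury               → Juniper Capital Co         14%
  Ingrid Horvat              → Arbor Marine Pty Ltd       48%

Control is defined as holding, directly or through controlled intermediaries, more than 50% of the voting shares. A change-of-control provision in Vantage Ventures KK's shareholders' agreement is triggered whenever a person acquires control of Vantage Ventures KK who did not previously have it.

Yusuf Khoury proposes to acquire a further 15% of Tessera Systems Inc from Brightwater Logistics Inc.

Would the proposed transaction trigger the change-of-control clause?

The purchase adds only to Yusuf's holdings (Brightwater's stake shrinks), so Yusuf is the only person who could newly come to control Vantage.
Yusuf's largest direct stake is 50% in Tessera, which does not meet the threshold, so Yusuf controls no company.
Neither Yusuf nor any entity Yusuf controls holds any voting interest in Vantage.
So before the transaction, Yusuf does not control Vantage.
After the purchase, Yusuf's direct stake in Tessera rises to 50% + 15% = 65%, and Brightwater's stake falls to 12%.
Yusuf holds 65% of Tessera, so Yusuf controls Tessera.
Tessera holds 74% of Pellion, so Yusuf controls Pellion.
Pellion holds 98% of Vantage, so Yusuf controls Vantage.
Yusuf did not control Vantage before and does after, so the clause is triggered.

Yes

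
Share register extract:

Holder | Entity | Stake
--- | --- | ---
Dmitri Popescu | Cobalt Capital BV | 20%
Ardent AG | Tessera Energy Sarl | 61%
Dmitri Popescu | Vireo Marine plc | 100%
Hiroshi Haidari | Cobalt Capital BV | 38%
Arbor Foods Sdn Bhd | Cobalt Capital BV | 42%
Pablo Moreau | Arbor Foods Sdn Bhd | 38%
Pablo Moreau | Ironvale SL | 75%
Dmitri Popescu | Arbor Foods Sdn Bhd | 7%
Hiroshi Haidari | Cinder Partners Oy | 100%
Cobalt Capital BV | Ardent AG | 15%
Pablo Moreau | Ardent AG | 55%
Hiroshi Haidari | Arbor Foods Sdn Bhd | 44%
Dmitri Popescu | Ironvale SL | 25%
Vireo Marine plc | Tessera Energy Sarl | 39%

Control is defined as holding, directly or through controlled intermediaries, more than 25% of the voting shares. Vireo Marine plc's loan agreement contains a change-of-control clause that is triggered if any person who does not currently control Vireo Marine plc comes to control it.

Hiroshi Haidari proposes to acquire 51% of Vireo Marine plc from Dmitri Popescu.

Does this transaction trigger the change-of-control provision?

The purchase adds only to Hiroshi's holdings (Dmitri's stake shrinks), so Hiroshi is the only person who could newly come to control Vireo.
Hiroshi holds 44% of Arbor, so Hiroshi controls Arbor.
Arbor and Hiroshi together hold 42% + 38% = 80% of Cobalt, so Hiroshi controls Cobalt.
Hiroshi holds 100% of Cinder, so Hiroshi controls Cinder.
Neither Hiroshi nor any entity Hiroshi controls holds any voting interest in Vireo.
So before the transaction, Hiroshi does not control Vireo.
After the purchase, Hiroshi holds 51% of Vireo directly, and Dmitri's stake falls to 49%.
Hiroshi holds 51% of Vireo, so Hiroshi controls Vireo.
Hiroshi did not control Vireo before and does after, so the clause is triggered.

Yes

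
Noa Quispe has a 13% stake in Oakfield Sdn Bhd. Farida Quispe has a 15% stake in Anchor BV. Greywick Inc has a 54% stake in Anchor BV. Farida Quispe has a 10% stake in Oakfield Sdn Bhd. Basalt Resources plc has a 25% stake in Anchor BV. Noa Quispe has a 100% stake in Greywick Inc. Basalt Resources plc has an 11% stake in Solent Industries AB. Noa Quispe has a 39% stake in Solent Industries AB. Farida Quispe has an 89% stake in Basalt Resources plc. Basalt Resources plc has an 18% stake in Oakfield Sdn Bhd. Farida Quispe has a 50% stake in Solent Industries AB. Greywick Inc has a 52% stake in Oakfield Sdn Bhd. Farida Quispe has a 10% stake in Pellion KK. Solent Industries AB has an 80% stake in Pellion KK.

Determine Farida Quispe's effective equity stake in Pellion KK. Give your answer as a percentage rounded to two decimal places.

57.83%

Farida reaches Pellion along 3 paths.
Direct stake: 10% = 10%.
Via Basalt → Solent: 89% × 11% × 80% = 7.832%.
Via Solent: 50% × 80% = 40%.
Total: 10% + 7.832% + 40% = 57.832%.
Rounded: 57.83%.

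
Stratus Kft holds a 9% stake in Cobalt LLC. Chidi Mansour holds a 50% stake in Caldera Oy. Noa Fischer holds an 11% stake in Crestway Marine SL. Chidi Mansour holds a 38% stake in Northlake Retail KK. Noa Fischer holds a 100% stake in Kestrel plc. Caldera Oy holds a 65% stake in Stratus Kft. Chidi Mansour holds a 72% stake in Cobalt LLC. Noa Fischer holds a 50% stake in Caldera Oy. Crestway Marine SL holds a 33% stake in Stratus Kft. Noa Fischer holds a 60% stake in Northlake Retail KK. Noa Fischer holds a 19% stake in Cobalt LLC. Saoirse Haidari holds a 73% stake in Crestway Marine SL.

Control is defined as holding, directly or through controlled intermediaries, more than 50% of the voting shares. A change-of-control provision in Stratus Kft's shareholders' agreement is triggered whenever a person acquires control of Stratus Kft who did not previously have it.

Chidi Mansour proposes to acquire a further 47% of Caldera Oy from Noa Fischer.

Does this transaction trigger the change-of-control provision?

Yes

The purchase adds only to Chidi's holdings (Noa's stake shrinks), so Chidi is the only person who could newly come to control Stratus.
Chidi holds 72% of Cobalt, so Chidi controls Cobalt.
Neither Chidi nor any entity Chidi controls holds any voting interest in Stratus.
So before the transaction, Chidi does not control Stratus.
After the purchase, Chidi's direct stake in Caldera rises to 50% + 47% = 97%, and Noa's stake falls to 3%.
Chidi holds 97% of Caldera, so Chidi controls Caldera.
Caldera holds 65% of Stratus, so Chidi controls Stratus.
Chidi did not control Stratus before and does after, so the clause is triggered.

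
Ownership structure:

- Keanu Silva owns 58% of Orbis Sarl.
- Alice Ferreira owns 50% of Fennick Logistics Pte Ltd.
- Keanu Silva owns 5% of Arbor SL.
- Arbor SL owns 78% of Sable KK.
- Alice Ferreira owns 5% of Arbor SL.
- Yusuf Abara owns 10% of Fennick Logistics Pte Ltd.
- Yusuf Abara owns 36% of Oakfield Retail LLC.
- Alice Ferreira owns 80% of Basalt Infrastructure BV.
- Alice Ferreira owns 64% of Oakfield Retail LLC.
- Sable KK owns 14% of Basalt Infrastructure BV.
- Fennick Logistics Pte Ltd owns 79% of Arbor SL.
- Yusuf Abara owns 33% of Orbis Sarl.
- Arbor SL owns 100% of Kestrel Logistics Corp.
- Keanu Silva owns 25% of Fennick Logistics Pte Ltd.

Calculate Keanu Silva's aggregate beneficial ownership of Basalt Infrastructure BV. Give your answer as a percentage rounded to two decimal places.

2.70%

Keanu reaches Basalt along 2 paths.
Via Fennick → Arbor → Sable: 25% × 79% × 78% × 14% = 2.1567%.
Via Arbor → Sable: 5% × 78% × 14% = 0.546%.
Total: 2.1567% + 0.546% = 2.7027%.
Rounded: 2.70%.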